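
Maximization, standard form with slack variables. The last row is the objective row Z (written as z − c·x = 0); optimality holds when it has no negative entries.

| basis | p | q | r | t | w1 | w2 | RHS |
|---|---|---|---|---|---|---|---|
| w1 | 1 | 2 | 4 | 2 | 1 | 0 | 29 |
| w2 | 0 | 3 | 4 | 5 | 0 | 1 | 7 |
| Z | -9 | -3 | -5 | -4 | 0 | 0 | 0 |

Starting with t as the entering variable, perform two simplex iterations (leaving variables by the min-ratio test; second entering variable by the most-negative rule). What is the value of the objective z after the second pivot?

Ratio test on column t — row 1: 29/2 = 29/2; row 2: 7/5 = 7/5. Minimum is 7/5 at row 2 (w2 leaves); pivot element 5.
Pivot on row 2; the Z-row RHS becomes 0 − (-4)·(7/5) = 28/5.
Next entering variable (most negative Z-row entry -9): p.
Ratio test on column p — row 1: (131/5)/1 = 131/5; row 2: entry 0 ≤ 0. Minimum is 131/5 at row 1 (w1 leaves); pivot element 1.
After the second pivot the Z-row RHS is 28/5 − (-9)·(131/5) = 1207/5.

1207/5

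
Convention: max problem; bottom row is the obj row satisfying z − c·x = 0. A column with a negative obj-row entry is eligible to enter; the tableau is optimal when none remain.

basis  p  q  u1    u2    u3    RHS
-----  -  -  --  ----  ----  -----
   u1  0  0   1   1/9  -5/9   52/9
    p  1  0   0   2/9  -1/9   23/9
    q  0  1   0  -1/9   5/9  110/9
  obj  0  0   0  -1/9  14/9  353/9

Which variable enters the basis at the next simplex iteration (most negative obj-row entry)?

Negative obj-row entries: u2: -1/9.
The most negative is -1/9 in column u2, so u2 enters.

u2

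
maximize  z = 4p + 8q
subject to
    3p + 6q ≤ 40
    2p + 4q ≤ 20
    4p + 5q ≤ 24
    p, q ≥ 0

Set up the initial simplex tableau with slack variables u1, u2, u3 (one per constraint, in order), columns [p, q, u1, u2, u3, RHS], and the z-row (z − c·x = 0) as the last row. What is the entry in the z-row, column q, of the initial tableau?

-8

The z-row carries the negated objective coefficients: the q entry is -8.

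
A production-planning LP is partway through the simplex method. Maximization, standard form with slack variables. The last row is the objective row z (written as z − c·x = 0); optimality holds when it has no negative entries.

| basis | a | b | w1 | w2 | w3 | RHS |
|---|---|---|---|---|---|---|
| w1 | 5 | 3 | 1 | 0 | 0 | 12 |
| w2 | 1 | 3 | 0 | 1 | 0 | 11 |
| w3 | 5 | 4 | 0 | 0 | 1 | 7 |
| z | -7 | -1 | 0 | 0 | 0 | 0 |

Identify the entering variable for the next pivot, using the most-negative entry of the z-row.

Negative z-row entries: a: -7, b: -1.
The most negative is -7 in column a, so a enters.

a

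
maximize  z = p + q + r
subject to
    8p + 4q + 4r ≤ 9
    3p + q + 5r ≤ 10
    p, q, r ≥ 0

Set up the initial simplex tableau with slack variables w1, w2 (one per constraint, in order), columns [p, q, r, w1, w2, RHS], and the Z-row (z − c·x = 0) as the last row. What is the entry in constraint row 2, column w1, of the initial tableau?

0

Slack w1 belongs to constraint 1; its column is the unit vector e_1, so the entry in row 2 is 0.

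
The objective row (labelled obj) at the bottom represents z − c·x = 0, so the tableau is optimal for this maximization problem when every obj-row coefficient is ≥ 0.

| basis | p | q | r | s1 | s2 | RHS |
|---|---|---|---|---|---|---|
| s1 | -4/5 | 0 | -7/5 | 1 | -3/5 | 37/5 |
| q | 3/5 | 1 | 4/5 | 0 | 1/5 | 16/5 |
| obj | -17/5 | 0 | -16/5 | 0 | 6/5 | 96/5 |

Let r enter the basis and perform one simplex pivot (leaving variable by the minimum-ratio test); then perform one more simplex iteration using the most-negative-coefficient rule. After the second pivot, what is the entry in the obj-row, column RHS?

112/3

Ratio test on column r — row 1: entry -7/5 ≤ 0; row 2: (16/5)/(4/5) = 4. Minimum is 4 at row 2 (q leaves); pivot element 4/5.
Divide row 2 by 4/5; eliminate column r from the other rows.
Second iteration: most negative obj-row entry is -1 in column p, so p enters.
Ratio test on column p — row 1: 13/(1/4) = 52; row 2: 4/(3/4) = 16/3. Minimum is 16/3 at row 2 (r leaves); pivot element 3/4.
Divide row 2 by 3/4; eliminate column p from the other rows.
After both pivots, the entry at the obj-row, column RHS is 112/3.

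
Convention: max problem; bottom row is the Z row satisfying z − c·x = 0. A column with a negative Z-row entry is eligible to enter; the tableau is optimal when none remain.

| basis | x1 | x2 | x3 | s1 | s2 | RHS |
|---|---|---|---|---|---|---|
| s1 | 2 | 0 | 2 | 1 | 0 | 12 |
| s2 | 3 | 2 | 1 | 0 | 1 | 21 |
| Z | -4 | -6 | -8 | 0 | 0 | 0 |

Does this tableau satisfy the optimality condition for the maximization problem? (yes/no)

no

The Z-row has a negative entry -8 in column x3, so it is not optimal.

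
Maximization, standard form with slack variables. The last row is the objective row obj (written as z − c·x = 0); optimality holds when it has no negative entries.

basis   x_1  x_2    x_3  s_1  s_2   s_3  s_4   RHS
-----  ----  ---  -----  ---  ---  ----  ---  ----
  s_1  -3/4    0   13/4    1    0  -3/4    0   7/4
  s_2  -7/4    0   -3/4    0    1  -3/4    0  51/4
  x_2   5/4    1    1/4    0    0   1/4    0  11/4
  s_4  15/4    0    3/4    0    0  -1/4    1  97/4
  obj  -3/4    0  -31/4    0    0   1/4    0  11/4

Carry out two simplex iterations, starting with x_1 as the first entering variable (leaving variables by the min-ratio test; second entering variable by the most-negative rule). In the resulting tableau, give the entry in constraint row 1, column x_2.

3/17

Ratio test on column x_1 — row 1: entry -3/4 ≤ 0; row 2: entry -7/4 ≤ 0; row 3: (11/4)/(5/4) = 11/5; row 4: (97/4)/(15/4) = 97/15. Minimum is 11/5 at row 3 (x_2 leaves); pivot element 5/4.
Divide row 3 by 5/4; eliminate column x_1 from the other rows.
Second iteration: most negative obj-row entry is -38/5 in column x_3, so x_3 enters.
Ratio test on column x_3 — row 1: (17/5)/(17/5) = 1; row 2: entry -2/5 ≤ 0; row 3: (11/5)/(1/5) = 11; row 4: entry 0 ≤ 0. Minimum is 1 at row 1 (s_1 leaves); pivot element 17/5.
Divide row 1 by 17/5; eliminate column x_3 from the other rows.
After both pivots, the entry at constraint row 1, column x_2 is 3/17.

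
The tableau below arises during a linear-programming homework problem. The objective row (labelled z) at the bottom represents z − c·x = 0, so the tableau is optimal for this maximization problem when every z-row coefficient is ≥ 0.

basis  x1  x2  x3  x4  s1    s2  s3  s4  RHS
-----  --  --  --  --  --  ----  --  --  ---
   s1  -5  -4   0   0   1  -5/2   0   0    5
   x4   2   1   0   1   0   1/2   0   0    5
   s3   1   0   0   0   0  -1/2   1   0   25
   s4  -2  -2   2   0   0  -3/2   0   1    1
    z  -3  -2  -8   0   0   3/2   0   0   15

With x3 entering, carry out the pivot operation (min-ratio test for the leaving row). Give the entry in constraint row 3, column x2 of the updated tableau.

Ratio test on column x3 — row 1: entry 0 ≤ 0; row 2: entry 0 ≤ 0; row 3: entry 0 ≤ 0; row 4: 1/2 = 1/2. Minimum is 1/2 at row 4 (s4 leaves); pivot element 2.
Divide row 4 by 2; eliminate column x3 from the other rows.
Row 3 update in column x2: 0 − 0·(-1) = 0.

0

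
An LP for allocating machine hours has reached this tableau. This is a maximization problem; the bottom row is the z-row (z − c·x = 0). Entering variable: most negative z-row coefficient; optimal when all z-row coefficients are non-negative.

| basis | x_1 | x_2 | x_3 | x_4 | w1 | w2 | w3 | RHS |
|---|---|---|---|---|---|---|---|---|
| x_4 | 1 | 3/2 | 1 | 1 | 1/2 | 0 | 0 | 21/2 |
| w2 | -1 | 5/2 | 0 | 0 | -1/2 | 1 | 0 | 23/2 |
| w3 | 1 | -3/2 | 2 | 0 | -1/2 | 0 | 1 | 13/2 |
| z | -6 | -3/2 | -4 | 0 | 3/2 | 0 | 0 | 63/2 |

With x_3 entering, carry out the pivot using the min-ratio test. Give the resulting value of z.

Ratio test on column x_3 — row 1: (21/2)/1 = 21/2; row 2: entry 0 ≤ 0; row 3: (13/2)/2 = 13/4. Minimum is 13/4 at row 3 (w3 leaves); pivot element 2.
Pivot on row 3; the z-row RHS becomes 63/2 − (-4)·(13/4) = 89/2.

89/2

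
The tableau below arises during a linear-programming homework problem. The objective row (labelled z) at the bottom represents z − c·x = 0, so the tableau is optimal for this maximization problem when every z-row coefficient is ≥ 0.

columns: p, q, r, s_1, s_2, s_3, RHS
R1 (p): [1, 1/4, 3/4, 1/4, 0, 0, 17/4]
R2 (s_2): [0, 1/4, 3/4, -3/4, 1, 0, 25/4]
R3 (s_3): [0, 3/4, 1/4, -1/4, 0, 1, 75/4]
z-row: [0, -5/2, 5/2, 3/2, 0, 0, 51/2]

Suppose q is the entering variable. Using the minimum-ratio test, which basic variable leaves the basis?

Column q entries and ratios — p: (17/4)/(1/4) = 17; s_2: (25/4)/(1/4) = 25; s_3: (75/4)/(3/4) = 25.
Smallest ratio is 17 in the row of p, so p leaves.

p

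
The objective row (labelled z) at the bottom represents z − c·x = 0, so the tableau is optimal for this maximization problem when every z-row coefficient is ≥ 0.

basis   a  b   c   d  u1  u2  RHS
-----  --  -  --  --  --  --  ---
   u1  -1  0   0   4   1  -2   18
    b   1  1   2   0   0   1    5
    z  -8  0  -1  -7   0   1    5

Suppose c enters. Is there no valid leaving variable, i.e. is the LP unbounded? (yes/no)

no

Column c has positive entries in row(s) 2, so the ratio test bounds it — not unbounded.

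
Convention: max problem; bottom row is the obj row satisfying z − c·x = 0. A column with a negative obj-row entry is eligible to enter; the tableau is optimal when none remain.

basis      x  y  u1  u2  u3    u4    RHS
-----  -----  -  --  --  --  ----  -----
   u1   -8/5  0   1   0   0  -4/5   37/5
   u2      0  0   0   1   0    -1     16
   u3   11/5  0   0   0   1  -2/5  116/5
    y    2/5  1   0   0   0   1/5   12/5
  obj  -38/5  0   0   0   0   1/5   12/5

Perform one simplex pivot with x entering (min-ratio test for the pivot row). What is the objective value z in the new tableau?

48

Ratio test on column x — row 1: entry -8/5 ≤ 0; row 2: entry 0 ≤ 0; row 3: (116/5)/(11/5) = 116/11; row 4: (12/5)/(2/5) = 6. Minimum is 6 at row 4 (y leaves); pivot element 2/5.
Pivot on row 4; the obj-row RHS becomes 12/5 − (-38/5)·6 = 48.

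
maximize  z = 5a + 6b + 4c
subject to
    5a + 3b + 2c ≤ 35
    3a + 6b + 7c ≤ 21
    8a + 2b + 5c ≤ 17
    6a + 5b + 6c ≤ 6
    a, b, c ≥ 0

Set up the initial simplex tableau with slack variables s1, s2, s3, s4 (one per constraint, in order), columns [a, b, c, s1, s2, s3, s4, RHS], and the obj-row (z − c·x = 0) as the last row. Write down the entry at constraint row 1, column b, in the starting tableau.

3

Constraint 1 has coefficient 3 on b.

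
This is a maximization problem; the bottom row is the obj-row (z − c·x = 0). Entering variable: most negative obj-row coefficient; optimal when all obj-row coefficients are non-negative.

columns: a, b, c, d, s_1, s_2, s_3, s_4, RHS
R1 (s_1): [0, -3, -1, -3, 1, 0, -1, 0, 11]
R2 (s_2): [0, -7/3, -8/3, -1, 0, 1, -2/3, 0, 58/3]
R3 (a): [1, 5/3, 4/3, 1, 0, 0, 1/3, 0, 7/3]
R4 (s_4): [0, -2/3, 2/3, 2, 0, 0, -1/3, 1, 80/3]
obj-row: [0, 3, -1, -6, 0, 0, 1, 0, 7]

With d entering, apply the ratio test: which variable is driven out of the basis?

Column d entries and ratios — s_1: -3 ≤ 0, skip; s_2: -1 ≤ 0, skip; a: (7/3)/1 = 7/3; s_4: (80/3)/2 = 40/3.
Smallest ratio is 7/3 in the row of a, so a leaves.

a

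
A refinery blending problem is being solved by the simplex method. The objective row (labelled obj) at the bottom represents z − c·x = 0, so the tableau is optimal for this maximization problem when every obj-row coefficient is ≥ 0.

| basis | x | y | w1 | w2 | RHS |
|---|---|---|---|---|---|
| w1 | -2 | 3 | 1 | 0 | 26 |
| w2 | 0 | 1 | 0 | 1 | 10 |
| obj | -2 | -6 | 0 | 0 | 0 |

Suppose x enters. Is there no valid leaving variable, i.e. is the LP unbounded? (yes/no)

Every constraint-row entry in column x is ≤ 0, so increasing x is unbounded.

yes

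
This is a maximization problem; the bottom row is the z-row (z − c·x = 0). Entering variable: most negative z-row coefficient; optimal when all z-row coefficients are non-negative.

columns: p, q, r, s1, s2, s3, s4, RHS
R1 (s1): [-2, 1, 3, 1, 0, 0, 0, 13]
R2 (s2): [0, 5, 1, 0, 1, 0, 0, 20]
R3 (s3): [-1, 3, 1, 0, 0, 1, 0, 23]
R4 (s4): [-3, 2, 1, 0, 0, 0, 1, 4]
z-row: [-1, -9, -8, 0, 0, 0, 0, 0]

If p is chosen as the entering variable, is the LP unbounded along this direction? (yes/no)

Every constraint-row entry in column p is ≤ 0, so increasing p is unbounded.

yes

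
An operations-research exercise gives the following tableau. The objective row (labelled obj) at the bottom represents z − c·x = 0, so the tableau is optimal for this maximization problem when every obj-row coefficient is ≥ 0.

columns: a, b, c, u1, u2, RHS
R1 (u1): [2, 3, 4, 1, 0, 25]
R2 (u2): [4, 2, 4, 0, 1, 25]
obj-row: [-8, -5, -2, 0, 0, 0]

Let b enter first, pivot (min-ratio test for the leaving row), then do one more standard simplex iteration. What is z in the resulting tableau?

Ratio test on column b — row 1: 25/3 = 25/3; row 2: 25/2 = 25/2. Minimum is 25/3 at row 1 (u1 leaves); pivot element 3.
Pivot on row 1; the obj-row RHS becomes 0 − (-5)·(25/3) = 125/3.
Next entering variable (most negative obj-row entry -14/3): a.
Ratio test on column a — row 1: (25/3)/(2/3) = 25/2; row 2: (25/3)/(8/3) = 25/8. Minimum is 25/8 at row 2 (u2 leaves); pivot element 8/3.
After the second pivot the obj-row RHS is 125/3 − (-14/3)·(25/8) = 225/4.

225/4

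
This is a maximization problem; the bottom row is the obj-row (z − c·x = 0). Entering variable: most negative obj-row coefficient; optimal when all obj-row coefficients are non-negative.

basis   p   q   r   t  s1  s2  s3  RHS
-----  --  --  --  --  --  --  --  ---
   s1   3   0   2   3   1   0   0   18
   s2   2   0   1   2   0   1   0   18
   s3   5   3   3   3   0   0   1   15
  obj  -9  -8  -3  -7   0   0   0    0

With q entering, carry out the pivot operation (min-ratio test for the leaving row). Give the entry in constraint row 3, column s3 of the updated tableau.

1/3

Ratio test on column q — row 1: entry 0 ≤ 0; row 2: entry 0 ≤ 0; row 3: 15/3 = 5. Minimum is 5 at row 3 (s3 leaves); pivot element 3.
Divide row 3 by 3; eliminate column q from the other rows.
In the new row 3, the s3 entry is the old entry divided by the pivot: 1/3 = 1/3.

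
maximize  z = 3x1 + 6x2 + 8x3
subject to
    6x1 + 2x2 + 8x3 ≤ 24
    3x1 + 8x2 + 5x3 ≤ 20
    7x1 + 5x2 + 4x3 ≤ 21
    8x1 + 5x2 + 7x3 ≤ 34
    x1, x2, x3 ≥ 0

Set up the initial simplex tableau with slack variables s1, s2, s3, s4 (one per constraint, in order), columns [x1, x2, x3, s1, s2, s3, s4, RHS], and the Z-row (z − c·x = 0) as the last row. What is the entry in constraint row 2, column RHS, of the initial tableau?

The RHS of constraint 2 is b_2 = 20.

20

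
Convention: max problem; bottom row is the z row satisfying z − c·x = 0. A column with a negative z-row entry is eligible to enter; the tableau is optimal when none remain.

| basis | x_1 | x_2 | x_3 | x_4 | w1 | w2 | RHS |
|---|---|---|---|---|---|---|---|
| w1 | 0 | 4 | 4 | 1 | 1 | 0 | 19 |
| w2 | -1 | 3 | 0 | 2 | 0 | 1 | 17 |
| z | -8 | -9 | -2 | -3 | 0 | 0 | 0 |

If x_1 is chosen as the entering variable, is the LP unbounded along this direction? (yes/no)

Every constraint-row entry in column x_1 is ≤ 0, so increasing x_1 is unbounded.

yes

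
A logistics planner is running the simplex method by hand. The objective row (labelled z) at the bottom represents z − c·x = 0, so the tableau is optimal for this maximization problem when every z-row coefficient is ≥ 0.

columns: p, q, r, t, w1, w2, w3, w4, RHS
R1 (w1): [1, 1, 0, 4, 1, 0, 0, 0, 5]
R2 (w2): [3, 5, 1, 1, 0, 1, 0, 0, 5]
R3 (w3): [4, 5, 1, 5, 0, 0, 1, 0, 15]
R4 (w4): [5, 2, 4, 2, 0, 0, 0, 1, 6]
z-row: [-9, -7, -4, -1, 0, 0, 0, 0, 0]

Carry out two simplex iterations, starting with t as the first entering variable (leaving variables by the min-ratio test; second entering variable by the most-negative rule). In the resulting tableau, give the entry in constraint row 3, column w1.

Ratio test on column t — row 1: 5/4 = 5/4; row 2: 5/1 = 5; row 3: 15/5 = 3; row 4: 6/2 = 3. Minimum is 5/4 at row 1 (w1 leaves); pivot element 4.
Divide row 1 by 4; eliminate column t from the other rows.
Second iteration: most negative z-row entry is -35/4 in column p, so p enters.
Ratio test on column p — row 1: (5/4)/(1/4) = 5; row 2: (15/4)/(11/4) = 15/11; row 3: (35/4)/(11/4) = 35/11; row 4: (7/2)/(9/2) = 7/9. Minimum is 7/9 at row 4 (w4 leaves); pivot element 9/2.
Divide row 4 by 9/2; eliminate column p from the other rows.
After both pivots, the entry at constraint row 3, column w1 is -17/18.

-17/18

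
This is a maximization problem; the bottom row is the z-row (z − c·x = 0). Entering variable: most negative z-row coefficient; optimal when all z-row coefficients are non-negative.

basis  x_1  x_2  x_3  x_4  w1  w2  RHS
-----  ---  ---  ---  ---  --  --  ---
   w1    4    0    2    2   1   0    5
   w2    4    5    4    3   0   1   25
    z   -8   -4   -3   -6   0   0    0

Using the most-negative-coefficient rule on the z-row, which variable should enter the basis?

x_1

Negative z-row entries: x_1: -8, x_2: -4, x_3: -3, x_4: -6.
The most negative is -8 in column x_1, so x_1 enters.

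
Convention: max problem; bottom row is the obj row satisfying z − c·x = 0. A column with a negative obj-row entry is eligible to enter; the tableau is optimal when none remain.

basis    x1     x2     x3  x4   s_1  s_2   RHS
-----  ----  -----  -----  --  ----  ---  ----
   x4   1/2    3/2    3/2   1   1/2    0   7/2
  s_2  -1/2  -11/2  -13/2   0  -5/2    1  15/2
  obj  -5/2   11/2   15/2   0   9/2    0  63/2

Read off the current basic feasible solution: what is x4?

7/2

x4 is basic (row 1); its value is the RHS of that row, 7/2.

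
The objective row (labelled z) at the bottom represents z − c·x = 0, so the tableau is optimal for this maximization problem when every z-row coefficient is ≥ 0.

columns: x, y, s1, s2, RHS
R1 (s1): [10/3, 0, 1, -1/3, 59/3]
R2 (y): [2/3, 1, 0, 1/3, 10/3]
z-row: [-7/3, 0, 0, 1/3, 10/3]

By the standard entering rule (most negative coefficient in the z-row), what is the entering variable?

x

Negative z-row entries: x: -7/3.
The most negative is -7/3 in column x, so x enters.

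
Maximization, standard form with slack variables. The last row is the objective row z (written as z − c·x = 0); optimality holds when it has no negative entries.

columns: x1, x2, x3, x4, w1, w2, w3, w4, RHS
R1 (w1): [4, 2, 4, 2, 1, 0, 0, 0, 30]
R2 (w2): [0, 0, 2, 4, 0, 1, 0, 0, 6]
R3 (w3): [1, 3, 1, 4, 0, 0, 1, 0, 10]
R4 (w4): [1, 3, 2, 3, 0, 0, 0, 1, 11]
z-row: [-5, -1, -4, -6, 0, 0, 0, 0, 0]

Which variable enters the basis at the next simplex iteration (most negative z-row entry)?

x4

Negative z-row entries: x1: -5, x2: -1, x3: -4, x4: -6.
The most negative is -6 in column x4, so x4 enters.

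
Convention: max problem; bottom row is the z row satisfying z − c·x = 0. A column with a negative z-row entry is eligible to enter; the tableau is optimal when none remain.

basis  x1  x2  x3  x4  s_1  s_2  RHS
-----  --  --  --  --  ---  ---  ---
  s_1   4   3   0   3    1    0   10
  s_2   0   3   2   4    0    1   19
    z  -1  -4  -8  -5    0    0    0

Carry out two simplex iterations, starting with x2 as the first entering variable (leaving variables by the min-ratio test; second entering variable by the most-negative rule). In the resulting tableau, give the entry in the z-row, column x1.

-35/3

Ratio test on column x2 — row 1: 10/3 = 10/3; row 2: 19/3 = 19/3. Minimum is 10/3 at row 1 (s_1 leaves); pivot element 3.
Divide row 1 by 3; eliminate column x2 from the other rows.
Second iteration: most negative z-row entry is -8 in column x3, so x3 enters.
Ratio test on column x3 — row 1: entry 0 ≤ 0; row 2: 9/2 = 9/2. Minimum is 9/2 at row 2 (s_2 leaves); pivot element 2.
Divide row 2 by 2; eliminate column x3 from the other rows.
After both pivots, the entry at the z-row, column x1 is -35/3.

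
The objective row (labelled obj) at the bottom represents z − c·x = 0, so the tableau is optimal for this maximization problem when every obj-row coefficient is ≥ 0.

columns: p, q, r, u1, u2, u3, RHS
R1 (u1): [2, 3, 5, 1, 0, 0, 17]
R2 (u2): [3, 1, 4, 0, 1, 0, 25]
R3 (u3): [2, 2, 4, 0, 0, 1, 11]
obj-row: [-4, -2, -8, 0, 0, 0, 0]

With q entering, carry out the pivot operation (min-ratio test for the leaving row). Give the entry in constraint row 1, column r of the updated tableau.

-1

Ratio test on column q — row 1: 17/3 = 17/3; row 2: 25/1 = 25; row 3: 11/2 = 11/2. Minimum is 11/2 at row 3 (u3 leaves); pivot element 2.
Divide row 3 by 2; eliminate column q from the other rows.
Row 1 update in column r: 5 − 3·2 = -1.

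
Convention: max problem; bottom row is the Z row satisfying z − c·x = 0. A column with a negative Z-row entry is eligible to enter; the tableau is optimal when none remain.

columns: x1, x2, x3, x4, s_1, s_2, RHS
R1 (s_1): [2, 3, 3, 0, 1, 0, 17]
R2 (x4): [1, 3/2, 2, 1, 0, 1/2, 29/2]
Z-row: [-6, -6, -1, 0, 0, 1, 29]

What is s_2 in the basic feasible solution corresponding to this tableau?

0

s_2 is not in the basis, so in the current basic feasible solution s_2 = 0.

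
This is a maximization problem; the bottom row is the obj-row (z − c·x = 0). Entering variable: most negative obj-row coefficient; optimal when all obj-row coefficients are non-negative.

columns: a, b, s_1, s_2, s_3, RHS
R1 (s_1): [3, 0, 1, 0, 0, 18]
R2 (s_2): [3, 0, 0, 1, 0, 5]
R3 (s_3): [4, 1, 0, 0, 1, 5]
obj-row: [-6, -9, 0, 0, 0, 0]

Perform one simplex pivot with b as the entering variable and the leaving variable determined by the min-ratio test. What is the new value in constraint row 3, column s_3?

1

Ratio test on column b — row 1: entry 0 ≤ 0; row 2: entry 0 ≤ 0; row 3: 5/1 = 5. Minimum is 5 at row 3 (s_3 leaves); pivot element 1.
Divide row 3 by 1; eliminate column b from the other rows.
In the new row 3, the s_3 entry is the old entry divided by the pivot: 1/1 = 1.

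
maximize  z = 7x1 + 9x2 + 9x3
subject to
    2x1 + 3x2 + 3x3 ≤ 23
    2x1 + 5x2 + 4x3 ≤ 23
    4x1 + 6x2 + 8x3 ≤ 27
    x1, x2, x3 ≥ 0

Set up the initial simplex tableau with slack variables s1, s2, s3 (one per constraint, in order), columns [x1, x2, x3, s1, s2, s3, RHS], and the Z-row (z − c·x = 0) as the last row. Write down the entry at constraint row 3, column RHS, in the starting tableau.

The RHS of constraint 3 is b_3 = 27.

27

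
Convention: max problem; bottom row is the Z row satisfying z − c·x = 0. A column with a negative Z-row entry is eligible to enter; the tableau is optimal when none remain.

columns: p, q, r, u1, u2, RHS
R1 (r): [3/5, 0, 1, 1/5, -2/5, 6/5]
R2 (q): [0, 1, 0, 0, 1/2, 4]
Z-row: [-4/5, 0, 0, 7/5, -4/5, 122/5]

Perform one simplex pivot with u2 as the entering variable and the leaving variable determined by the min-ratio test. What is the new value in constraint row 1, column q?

4/5

Ratio test on column u2 — row 1: entry -2/5 ≤ 0; row 2: 4/(1/2) = 8. Minimum is 8 at row 2 (q leaves); pivot element 1/2.
Divide row 2 by 1/2; eliminate column u2 from the other rows.
Row 1 update in column q: 0 − (-2/5)·2 = 4/5.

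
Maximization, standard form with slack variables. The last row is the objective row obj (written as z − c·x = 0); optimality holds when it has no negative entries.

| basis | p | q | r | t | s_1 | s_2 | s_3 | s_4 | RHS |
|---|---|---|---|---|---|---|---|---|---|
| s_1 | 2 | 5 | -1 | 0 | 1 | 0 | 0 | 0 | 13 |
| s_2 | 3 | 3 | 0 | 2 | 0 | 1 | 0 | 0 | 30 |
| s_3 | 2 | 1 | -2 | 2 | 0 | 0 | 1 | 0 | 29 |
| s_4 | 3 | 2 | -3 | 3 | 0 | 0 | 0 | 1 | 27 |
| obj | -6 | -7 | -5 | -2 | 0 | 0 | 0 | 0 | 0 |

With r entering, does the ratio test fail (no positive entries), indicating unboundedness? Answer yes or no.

yes

Every constraint-row entry in column r is ≤ 0, so increasing r is unbounded.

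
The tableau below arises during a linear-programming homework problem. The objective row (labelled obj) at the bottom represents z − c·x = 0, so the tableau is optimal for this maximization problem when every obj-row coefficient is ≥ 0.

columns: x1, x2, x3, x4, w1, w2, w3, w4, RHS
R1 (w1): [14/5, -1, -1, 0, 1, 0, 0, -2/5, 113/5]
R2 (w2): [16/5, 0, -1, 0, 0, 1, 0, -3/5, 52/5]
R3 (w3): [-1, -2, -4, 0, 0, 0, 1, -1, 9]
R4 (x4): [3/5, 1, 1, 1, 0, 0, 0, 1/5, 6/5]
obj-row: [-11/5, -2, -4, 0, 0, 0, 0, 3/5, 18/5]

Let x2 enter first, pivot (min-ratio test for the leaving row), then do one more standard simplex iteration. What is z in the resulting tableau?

Ratio test on column x2 — row 1: entry -1 ≤ 0; row 2: entry 0 ≤ 0; row 3: entry -2 ≤ 0; row 4: (6/5)/1 = 6/5. Minimum is 6/5 at row 4 (x4 leaves); pivot element 1.
Pivot on row 4; the obj-row RHS becomes 18/5 − (-2)·(6/5) = 6.
Next entering variable (most negative obj-row entry -2): x3.
Ratio test on column x3 — row 1: entry 0 ≤ 0; row 2: entry -1 ≤ 0; row 3: entry -2 ≤ 0; row 4: (6/5)/1 = 6/5. Minimum is 6/5 at row 4 (x2 leaves); pivot element 1.
After the second pivot the obj-row RHS is 6 − (-2)·(6/5) = 42/5.

42/5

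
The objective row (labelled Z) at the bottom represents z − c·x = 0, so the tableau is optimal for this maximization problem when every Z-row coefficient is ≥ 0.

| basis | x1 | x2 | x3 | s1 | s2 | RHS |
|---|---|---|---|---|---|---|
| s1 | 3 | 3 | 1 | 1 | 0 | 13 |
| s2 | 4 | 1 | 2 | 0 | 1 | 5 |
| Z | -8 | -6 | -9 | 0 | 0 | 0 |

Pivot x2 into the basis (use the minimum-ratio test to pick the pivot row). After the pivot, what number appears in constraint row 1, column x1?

Ratio test on column x2 — row 1: 13/3 = 13/3; row 2: 5/1 = 5. Minimum is 13/3 at row 1 (s1 leaves); pivot element 3.
Divide row 1 by 3; eliminate column x2 from the other rows.
In the new row 1, the x1 entry is the old entry divided by the pivot: 3/3 = 1.

1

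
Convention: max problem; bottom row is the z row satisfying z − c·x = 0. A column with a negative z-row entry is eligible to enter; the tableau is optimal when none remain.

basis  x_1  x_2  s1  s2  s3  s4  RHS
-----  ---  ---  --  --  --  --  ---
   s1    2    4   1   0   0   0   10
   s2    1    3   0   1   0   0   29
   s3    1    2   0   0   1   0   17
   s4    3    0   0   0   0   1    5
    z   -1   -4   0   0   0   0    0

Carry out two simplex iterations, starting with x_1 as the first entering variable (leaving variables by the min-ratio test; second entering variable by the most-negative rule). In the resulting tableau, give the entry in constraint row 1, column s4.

Ratio test on column x_1 — row 1: 10/2 = 5; row 2: 29/1 = 29; row 3: 17/1 = 17; row 4: 5/3 = 5/3. Minimum is 5/3 at row 4 (s4 leaves); pivot element 3.
Divide row 4 by 3; eliminate column x_1 from the other rows.
Second iteration: most negative z-row entry is -4 in column x_2, so x_2 enters.
Ratio test on column x_2 — row 1: (20/3)/4 = 5/3; row 2: (82/3)/3 = 82/9; row 3: (46/3)/2 = 23/3; row 4: entry 0 ≤ 0. Minimum is 5/3 at row 1 (s1 leaves); pivot element 4.
Divide row 1 by 4; eliminate column x_2 from the other rows.
After both pivots, the entry at constraint row 1, column s4 is -1/6.

-1/6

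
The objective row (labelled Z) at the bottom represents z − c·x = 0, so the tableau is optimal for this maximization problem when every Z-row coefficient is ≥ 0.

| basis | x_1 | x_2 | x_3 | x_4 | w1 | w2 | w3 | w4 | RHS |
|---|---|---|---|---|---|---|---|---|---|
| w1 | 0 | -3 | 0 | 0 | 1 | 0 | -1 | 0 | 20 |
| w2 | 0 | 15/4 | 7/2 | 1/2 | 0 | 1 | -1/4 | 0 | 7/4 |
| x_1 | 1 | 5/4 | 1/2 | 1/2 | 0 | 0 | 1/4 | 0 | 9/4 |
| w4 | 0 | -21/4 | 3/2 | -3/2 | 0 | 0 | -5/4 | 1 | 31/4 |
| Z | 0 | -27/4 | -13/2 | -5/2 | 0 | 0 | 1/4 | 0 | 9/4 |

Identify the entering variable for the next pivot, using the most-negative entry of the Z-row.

x_2

Negative Z-row entries: x_2: -27/4, x_3: -13/2, x_4: -5/2.
The most negative is -27/4 in column x_2, so x_2 enters.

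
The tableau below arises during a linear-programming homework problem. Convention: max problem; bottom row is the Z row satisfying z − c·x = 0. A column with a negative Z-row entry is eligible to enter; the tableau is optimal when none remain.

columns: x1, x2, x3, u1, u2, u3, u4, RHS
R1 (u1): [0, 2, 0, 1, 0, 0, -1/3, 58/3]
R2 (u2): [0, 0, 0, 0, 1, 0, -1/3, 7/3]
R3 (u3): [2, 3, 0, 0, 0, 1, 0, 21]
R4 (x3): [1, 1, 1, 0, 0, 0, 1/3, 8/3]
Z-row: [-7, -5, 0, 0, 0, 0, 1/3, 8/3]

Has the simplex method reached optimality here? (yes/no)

The Z-row has a negative entry -7 in column x1, so it is not optimal.

no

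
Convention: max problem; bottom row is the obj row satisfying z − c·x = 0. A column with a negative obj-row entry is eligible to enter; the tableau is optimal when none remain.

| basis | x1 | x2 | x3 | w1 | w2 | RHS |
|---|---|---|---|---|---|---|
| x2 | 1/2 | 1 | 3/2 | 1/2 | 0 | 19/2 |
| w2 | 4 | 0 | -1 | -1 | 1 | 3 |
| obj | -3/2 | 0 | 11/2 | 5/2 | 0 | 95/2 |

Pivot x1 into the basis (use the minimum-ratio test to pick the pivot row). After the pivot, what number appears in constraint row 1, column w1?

5/8

Ratio test on column x1 — row 1: (19/2)/(1/2) = 19; row 2: 3/4 = 3/4. Minimum is 3/4 at row 2 (w2 leaves); pivot element 4.
Divide row 2 by 4; eliminate column x1 from the other rows.
Row 1 update in column w1: 1/2 − (1/2)·(-1/4) = 5/8.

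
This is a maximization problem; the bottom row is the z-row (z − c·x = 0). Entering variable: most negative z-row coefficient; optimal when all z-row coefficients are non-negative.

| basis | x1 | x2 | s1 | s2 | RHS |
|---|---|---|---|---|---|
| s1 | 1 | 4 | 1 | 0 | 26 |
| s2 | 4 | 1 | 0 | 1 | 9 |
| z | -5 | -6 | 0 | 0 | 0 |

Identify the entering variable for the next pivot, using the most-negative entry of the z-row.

Negative z-row entries: x1: -5, x2: -6.
The most negative is -6 in column x2, so x2 enters.

x2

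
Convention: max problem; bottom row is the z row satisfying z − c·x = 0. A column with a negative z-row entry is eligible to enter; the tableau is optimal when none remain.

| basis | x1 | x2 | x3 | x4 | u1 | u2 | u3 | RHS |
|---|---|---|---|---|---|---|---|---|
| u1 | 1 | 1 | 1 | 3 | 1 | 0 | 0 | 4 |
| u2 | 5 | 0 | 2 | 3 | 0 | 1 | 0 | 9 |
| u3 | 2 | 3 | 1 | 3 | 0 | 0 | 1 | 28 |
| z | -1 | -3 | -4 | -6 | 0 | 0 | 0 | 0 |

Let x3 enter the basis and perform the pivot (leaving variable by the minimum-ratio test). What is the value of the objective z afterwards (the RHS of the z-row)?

16

Ratio test on column x3 — row 1: 4/1 = 4; row 2: 9/2 = 9/2; row 3: 28/1 = 28. Minimum is 4 at row 1 (u1 leaves); pivot element 1.
Pivot on row 1; the z-row RHS becomes 0 − (-4)·4 = 16.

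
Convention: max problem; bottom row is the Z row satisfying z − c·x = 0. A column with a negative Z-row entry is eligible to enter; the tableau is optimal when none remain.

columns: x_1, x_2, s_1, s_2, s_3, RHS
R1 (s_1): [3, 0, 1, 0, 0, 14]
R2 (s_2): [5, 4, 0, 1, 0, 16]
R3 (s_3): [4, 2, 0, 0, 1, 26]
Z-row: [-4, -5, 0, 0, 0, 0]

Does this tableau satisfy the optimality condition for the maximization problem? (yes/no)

The Z-row has a negative entry -5 in column x_2, so it is not optimal.

no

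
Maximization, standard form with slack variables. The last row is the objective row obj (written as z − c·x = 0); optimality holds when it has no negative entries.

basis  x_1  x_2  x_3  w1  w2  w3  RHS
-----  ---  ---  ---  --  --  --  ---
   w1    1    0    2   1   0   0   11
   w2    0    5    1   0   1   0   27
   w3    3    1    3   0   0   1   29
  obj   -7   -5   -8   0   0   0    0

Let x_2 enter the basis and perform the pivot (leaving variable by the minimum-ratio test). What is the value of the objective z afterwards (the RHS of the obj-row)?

Ratio test on column x_2 — row 1: entry 0 ≤ 0; row 2: 27/5 = 27/5; row 3: 29/1 = 29. Minimum is 27/5 at row 2 (w2 leaves); pivot element 5.
Pivot on row 2; the obj-row RHS becomes 0 − (-5)·(27/5) = 27.

27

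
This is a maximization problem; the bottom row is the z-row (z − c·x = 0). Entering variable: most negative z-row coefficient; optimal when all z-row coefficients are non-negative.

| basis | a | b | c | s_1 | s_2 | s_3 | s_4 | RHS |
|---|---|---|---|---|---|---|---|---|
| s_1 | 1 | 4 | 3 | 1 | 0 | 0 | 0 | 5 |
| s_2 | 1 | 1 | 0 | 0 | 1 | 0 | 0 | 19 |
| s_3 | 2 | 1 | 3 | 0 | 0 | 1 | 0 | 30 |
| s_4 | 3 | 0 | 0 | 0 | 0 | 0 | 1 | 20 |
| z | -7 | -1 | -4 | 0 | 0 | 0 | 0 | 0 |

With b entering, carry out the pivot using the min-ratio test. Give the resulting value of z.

5/4

Ratio test on column b — row 1: 5/4 = 5/4; row 2: 19/1 = 19; row 3: 30/1 = 30; row 4: entry 0 ≤ 0. Minimum is 5/4 at row 1 (s_1 leaves); pivot element 4.
Pivot on row 1; the z-row RHS becomes 0 − (-1)·(5/4) = 5/4.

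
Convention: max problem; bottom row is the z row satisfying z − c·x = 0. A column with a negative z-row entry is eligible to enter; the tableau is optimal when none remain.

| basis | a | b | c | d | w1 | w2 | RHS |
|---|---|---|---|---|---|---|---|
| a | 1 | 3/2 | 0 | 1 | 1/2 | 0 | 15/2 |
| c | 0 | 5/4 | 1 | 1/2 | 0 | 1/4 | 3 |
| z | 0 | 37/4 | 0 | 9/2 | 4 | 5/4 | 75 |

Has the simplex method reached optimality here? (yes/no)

Every z-row coefficient is ≥ 0, so the tableau is optimal.

yes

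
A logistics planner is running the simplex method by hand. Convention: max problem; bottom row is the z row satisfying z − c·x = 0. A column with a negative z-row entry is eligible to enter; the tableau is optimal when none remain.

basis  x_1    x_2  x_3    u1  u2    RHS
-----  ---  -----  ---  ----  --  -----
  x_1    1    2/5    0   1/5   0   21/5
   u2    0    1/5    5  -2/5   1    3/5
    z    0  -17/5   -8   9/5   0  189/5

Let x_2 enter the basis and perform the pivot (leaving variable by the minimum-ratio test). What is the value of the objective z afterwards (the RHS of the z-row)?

48

Ratio test on column x_2 — row 1: (21/5)/(2/5) = 21/2; row 2: (3/5)/(1/5) = 3. Minimum is 3 at row 2 (u2 leaves); pivot element 1/5.
Pivot on row 2; the z-row RHS becomes 189/5 − (-17/5)·3 = 48.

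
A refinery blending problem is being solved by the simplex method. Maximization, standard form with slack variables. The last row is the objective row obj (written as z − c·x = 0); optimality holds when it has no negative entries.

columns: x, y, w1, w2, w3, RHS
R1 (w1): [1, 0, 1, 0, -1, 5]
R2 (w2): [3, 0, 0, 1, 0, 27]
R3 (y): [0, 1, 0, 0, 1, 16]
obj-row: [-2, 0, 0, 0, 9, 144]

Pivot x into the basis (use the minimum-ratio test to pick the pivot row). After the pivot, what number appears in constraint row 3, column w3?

Ratio test on column x — row 1: 5/1 = 5; row 2: 27/3 = 9; row 3: entry 0 ≤ 0. Minimum is 5 at row 1 (w1 leaves); pivot element 1.
Divide row 1 by 1; eliminate column x from the other rows.
Row 3 update in column w3: 1 − 0·(-1) = 1.

1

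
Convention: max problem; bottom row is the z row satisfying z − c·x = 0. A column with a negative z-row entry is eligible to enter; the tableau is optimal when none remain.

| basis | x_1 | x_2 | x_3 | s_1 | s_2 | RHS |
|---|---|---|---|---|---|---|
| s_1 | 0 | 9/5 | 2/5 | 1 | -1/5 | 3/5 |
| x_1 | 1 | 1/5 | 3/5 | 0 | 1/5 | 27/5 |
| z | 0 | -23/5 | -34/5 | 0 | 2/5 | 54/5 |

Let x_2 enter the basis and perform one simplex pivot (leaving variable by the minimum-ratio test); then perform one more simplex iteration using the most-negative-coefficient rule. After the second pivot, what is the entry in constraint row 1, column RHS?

3/2

Ratio test on column x_2 — row 1: (3/5)/(9/5) = 1/3; row 2: (27/5)/(1/5) = 27. Minimum is 1/3 at row 1 (s_1 leaves); pivot element 9/5.
Divide row 1 by 9/5; eliminate column x_2 from the other rows.
Second iteration: most negative z-row entry is -52/9 in column x_3, so x_3 enters.
Ratio test on column x_3 — row 1: (1/3)/(2/9) = 3/2; row 2: (16/3)/(5/9) = 48/5. Minimum is 3/2 at row 1 (x_2 leaves); pivot element 2/9.
Divide row 1 by 2/9; eliminate column x_3 from the other rows.
After both pivots, the entry at constraint row 1, column RHS is 3/2.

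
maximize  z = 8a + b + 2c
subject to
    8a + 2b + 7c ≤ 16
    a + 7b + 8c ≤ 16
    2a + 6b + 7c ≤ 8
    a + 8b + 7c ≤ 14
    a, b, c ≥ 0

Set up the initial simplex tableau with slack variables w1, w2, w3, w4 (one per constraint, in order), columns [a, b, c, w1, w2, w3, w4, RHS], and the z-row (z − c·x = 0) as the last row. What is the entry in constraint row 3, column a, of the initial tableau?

2

Constraint 3 has coefficient 2 on a.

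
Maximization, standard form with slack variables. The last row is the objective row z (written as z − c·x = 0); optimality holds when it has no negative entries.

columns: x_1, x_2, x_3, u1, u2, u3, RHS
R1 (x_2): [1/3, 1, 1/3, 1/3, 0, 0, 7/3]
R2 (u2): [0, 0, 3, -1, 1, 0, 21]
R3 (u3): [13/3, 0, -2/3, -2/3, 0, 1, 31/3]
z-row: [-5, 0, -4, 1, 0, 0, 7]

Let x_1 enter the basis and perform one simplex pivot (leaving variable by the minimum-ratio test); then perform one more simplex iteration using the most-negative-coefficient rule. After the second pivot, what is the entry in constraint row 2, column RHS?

Ratio test on column x_1 — row 1: (7/3)/(1/3) = 7; row 2: entry 0 ≤ 0; row 3: (31/3)/(13/3) = 31/13. Minimum is 31/13 at row 3 (u3 leaves); pivot element 13/3.
Divide row 3 by 13/3; eliminate column x_1 from the other rows.
Second iteration: most negative z-row entry is -62/13 in column x_3, so x_3 enters.
Ratio test on column x_3 — row 1: (20/13)/(5/13) = 4; row 2: 21/3 = 7; row 3: entry -2/13 ≤ 0. Minimum is 4 at row 1 (x_2 leaves); pivot element 5/13.
Divide row 1 by 5/13; eliminate column x_3 from the other rows.
After both pivots, the entry at constraint row 2, column RHS is 9.

9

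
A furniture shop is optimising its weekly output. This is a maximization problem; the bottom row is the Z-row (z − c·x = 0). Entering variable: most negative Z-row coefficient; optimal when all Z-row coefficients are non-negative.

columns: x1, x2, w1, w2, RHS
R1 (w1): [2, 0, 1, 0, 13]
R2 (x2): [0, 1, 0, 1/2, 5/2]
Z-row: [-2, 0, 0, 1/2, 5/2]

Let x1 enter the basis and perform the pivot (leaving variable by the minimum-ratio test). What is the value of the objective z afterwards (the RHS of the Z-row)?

31/2

Ratio test on column x1 — row 1: 13/2 = 13/2; row 2: entry 0 ≤ 0. Minimum is 13/2 at row 1 (w1 leaves); pivot element 2.
Pivot on row 1; the Z-row RHS becomes 5/2 − (-2)·(13/2) = 31/2.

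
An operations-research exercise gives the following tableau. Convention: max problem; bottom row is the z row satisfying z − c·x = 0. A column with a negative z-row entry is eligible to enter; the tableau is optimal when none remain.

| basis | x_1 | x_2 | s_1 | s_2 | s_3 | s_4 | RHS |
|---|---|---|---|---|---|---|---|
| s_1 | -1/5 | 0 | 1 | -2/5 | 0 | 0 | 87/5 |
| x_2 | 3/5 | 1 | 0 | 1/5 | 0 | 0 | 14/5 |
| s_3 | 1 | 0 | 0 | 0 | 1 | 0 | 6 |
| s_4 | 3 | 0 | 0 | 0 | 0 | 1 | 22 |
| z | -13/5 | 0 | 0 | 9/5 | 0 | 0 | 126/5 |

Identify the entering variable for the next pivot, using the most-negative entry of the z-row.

x_1

Negative z-row entries: x_1: -13/5.
The most negative is -13/5 in column x_1, so x_1 enters.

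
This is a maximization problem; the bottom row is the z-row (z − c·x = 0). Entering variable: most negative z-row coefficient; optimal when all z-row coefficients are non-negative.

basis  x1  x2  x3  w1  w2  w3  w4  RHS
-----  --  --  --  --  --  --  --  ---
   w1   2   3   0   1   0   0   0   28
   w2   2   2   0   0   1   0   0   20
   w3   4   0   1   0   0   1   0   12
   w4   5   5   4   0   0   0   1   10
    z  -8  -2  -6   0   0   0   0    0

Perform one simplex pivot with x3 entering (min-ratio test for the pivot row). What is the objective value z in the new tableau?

15

Ratio test on column x3 — row 1: entry 0 ≤ 0; row 2: entry 0 ≤ 0; row 3: 12/1 = 12; row 4: 10/4 = 5/2. Minimum is 5/2 at row 4 (w4 leaves); pivot element 4.
Pivot on row 4; the z-row RHS becomes 0 − (-6)·(5/2) = 15.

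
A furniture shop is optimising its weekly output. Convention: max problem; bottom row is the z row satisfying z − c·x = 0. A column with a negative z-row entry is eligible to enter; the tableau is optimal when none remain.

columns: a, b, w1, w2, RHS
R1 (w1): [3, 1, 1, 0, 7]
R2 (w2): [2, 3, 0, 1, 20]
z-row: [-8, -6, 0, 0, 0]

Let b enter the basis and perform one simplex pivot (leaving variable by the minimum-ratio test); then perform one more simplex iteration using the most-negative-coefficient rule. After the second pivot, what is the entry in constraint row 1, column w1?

Ratio test on column b — row 1: 7/1 = 7; row 2: 20/3 = 20/3. Minimum is 20/3 at row 2 (w2 leaves); pivot element 3.
Divide row 2 by 3; eliminate column b from the other rows.
Second iteration: most negative z-row entry is -4 in column a, so a enters.
Ratio test on column a — row 1: (1/3)/(7/3) = 1/7; row 2: (20/3)/(2/3) = 10. Minimum is 1/7 at row 1 (w1 leaves); pivot element 7/3.
Divide row 1 by 7/3; eliminate column a from the other rows.
After both pivots, the entry at constraint row 1, column w1 is 3/7.

3/7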